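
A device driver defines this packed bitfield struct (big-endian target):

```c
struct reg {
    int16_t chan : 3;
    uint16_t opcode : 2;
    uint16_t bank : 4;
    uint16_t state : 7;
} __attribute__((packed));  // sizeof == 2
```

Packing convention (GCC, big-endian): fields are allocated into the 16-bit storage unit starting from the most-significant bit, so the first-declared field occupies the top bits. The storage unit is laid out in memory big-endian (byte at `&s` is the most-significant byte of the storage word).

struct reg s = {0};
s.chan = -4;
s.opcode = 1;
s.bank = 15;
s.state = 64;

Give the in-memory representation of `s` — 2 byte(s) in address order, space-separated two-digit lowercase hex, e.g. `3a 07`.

8f c0

[13+:3] chan=-4 & 0x7 = 0x4; word=0x8000
[11+:2] opcode=1 & 0x3 = 0x1; word=0x8800
[7+:4] bank=15 & 0xf = 0xf; word=0x8f80
[0+:7] state=64 & 0x7f = 0x40; word=0x8fc0
word = 0x8fc0 → big-endian bytes:
  [0]=0x8f  [1]=0xc0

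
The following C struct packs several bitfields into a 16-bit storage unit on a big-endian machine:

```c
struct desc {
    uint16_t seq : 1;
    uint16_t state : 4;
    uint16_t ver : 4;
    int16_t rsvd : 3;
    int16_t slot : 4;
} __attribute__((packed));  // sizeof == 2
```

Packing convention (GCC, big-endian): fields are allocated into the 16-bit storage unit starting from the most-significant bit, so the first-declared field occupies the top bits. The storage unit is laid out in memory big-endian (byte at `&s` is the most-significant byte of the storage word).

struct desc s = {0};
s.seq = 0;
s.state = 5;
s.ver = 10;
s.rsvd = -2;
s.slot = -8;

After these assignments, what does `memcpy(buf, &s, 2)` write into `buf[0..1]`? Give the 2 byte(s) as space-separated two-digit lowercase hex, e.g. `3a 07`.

seq (1b) val=0 bits=0x0 at bit 15: 0x0000
state (4b) val=5 bits=0x5 at bit 11: 0x2800
ver (4b) val=10 bits=0xa at bit 7: 0x2d00
rsvd (3b) val=-2 bits=0x6 at bit 4: 0x2d60
slot (4b) val=-8 bits=0x8 at bit 0: 0x2d68
word = 0x2d68 → big-endian bytes:
  [0]=0x2d  [1]=0x68

2d 68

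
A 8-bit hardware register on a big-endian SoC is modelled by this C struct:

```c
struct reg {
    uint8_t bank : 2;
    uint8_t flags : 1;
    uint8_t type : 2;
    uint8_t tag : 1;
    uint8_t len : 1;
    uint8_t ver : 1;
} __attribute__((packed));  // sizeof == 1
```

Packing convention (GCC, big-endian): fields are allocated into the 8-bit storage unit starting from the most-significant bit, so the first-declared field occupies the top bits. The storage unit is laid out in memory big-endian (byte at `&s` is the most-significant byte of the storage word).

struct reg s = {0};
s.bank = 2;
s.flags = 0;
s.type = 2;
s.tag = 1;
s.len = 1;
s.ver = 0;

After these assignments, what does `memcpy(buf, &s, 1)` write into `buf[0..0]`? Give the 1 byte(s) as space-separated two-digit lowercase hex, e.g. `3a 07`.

[6+:2] bank=2 & 0x3 = 0x2; word=0x80
[5+:1] flags=0 & 0x1 = 0x0; word=0x80
[3+:2] type=2 & 0x3 = 0x2; word=0x90
[2+:1] tag=1 & 0x1 = 0x1; word=0x94
[1+:1] len=1 & 0x1 = 0x1; word=0x96
[0+:1] ver=0 & 0x1 = 0x0; word=0x96
word = 0x96 → big-endian bytes:
  [0]=0x96

96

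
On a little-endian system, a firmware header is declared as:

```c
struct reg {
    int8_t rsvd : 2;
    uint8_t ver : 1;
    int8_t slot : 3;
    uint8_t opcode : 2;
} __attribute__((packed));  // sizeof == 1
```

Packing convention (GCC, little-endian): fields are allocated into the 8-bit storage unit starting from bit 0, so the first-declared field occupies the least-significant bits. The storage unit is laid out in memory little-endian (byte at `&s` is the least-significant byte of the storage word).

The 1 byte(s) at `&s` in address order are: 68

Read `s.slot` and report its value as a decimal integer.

-3

[0]=0x68 (little-endian) → word 0x68
rsvd [0+:2] = (word>>0) & 0x3 = 0
ver [2+:1] = (word>>2) & 0x1 = 0
slot [3+:3] = (word>>3) & 0x7 = 5  ←
opcode [6+:2] = (word>>6) & 0x3 = 1
slot signed 3b, MSB=1: 5 - 8 = -3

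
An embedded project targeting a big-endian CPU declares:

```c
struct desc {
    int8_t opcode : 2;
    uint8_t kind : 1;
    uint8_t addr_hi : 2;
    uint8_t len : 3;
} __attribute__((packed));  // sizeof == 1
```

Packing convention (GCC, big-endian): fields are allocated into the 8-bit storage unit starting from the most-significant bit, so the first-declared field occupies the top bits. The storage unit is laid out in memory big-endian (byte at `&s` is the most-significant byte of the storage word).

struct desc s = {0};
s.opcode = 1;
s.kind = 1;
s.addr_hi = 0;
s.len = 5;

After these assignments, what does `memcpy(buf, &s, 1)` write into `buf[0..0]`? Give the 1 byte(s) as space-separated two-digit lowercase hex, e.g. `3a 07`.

65

opcode:2 = 1 → 0x1 << 6 → word 0x40
kind:1 = 1 → 0x1 << 5 → word 0x60
addr_hi:2 = 0 → 0x0 << 3 → word 0x60
len:3 = 5 → 0x5 << 0 → word 0x65
word = 0x65 → big-endian bytes:
  [0]=0x65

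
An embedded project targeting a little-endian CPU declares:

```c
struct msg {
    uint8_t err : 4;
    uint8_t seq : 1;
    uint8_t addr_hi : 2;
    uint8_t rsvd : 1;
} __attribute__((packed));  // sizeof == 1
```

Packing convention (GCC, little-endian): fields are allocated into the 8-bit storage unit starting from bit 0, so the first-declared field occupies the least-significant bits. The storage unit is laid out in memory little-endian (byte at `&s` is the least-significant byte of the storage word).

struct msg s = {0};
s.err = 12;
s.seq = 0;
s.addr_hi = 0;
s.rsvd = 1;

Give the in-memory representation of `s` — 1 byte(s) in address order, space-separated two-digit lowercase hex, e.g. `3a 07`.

8c

[0+:4] err=12 & 0xf = 0xc; word=0x0c
[4+:1] seq=0 & 0x1 = 0x0; word=0x0c
[5+:2] addr_hi=0 & 0x3 = 0x0; word=0x0c
[7+:1] rsvd=1 & 0x1 = 0x1; word=0x8c
word = 0x8c → little-endian bytes:
  [0]=0x8c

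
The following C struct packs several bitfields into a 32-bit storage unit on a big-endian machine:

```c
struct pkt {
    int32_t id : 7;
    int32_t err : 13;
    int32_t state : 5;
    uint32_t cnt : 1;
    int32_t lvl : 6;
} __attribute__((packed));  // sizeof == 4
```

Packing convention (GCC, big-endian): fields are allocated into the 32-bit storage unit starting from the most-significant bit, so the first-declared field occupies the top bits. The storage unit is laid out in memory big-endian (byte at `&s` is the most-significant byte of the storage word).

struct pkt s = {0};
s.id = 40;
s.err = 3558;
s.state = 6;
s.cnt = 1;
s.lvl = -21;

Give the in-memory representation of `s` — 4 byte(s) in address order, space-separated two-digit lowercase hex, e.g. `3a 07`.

50 de 63 6b

[25+:7] id=40 & 0x7f = 0x28; word=0x50000000
[12+:13] err=3558 & 0x1fff = 0xde6; word=0x50de6000
[7+:5] state=6 & 0x1f = 0x6; word=0x50de6300
[6+:1] cnt=1 & 0x1 = 0x1; word=0x50de6340
[0+:6] lvl=-21 & 0x3f = 0x2b; word=0x50de636b
word = 0x50de636b → big-endian bytes:
  [0]=0x50  [1]=0xde  [2]=0x63  [3]=0x6b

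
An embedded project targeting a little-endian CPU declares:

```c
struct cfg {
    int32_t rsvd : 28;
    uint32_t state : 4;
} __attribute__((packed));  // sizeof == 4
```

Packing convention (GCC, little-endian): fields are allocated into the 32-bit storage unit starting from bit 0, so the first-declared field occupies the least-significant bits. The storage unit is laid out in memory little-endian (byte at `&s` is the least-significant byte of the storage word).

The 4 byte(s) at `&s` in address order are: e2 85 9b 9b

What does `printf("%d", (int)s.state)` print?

9

[0]=0xe2 [1]=0x85 [2]=0x9b [3]=0x9b (little-endian) → word 0x9b9b85e2
rsvd:28 @ bit 0 → (0x9b9b85e2>>0)&0xfffffff = 0xb9b85e2
state:4 @ bit 28 → (0x9b9b85e2>>28)&0xf = 0x9  ←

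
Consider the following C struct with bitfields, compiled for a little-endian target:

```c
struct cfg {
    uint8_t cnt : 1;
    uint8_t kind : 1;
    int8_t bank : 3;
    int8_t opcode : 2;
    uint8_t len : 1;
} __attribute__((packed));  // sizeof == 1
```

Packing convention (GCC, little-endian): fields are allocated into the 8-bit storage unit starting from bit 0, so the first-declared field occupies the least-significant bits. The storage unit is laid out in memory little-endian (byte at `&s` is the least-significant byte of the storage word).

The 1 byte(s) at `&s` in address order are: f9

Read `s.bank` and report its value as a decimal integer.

[0]=0xf9 (little-endian) → word 0xf9
cnt [0+:1] = (word>>0) & 0x1 = 1
kind [1+:1] = (word>>1) & 0x1 = 0
bank [2+:3] = (word>>2) & 0x7 = 6  ←
opcode [5+:2] = (word>>5) & 0x3 = 3
len [7+:1] = (word>>7) & 0x1 = 1
bank signed 3b, MSB=1: 6 - 8 = -2

-2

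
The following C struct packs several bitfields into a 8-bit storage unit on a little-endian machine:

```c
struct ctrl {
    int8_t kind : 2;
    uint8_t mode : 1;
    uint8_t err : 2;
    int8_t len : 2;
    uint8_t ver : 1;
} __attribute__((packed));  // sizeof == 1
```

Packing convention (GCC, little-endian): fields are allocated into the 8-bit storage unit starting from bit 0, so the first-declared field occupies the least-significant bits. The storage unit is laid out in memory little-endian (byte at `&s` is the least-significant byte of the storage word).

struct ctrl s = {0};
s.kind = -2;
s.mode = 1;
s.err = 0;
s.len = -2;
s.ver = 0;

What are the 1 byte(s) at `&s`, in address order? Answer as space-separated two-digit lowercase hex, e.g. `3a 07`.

[0+:2] kind=-2 & 0x3 = 0x2; word=0x02
[2+:1] mode=1 & 0x1 = 0x1; word=0x06
[3+:2] err=0 & 0x3 = 0x0; word=0x06
[5+:2] len=-2 & 0x3 = 0x2; word=0x46
[7+:1] ver=0 & 0x1 = 0x0; word=0x46
word = 0x46 → little-endian bytes:
  [0]=0x46

46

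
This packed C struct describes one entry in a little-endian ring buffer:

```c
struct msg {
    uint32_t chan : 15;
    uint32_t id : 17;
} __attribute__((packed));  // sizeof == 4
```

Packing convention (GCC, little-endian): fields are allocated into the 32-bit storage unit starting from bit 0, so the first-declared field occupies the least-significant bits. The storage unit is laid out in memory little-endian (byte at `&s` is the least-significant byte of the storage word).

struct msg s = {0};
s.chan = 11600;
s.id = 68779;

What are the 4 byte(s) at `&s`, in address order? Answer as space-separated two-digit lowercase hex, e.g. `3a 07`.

chan:15 = 11600 → 0x2d50 << 0 → word 0x00002d50
id:17 = 68779 → 0x10cab << 15 → word 0x8655ad50
word = 0x8655ad50 → little-endian bytes:
  [0]=0x50  [1]=0xad  [2]=0x55  [3]=0x86

50 ad 55 86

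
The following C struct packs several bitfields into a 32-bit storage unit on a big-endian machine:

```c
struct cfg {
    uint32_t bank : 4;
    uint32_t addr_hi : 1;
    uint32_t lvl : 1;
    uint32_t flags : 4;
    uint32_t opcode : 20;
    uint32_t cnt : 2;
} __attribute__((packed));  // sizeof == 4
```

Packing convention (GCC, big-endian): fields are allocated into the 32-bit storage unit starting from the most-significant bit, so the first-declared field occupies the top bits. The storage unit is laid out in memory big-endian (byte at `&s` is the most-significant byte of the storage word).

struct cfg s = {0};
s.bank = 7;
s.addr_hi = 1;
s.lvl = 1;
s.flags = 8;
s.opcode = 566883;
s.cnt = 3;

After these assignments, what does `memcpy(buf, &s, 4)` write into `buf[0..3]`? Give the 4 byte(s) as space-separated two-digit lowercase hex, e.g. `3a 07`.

[28+:4] bank=7 & 0xf = 0x7; word=0x70000000
[27+:1] addr_hi=1 & 0x1 = 0x1; word=0x78000000
[26+:1] lvl=1 & 0x1 = 0x1; word=0x7c000000
[22+:4] flags=8 & 0xf = 0x8; word=0x7e000000
[2+:20] opcode=566883 & 0xfffff = 0x8a663; word=0x7e22998c
[0+:2] cnt=3 & 0x3 = 0x3; word=0x7e22998f
word = 0x7e22998f → big-endian bytes:
  [0]=0x7e  [1]=0x22  [2]=0x99  [3]=0x8f

7e 22 99 8f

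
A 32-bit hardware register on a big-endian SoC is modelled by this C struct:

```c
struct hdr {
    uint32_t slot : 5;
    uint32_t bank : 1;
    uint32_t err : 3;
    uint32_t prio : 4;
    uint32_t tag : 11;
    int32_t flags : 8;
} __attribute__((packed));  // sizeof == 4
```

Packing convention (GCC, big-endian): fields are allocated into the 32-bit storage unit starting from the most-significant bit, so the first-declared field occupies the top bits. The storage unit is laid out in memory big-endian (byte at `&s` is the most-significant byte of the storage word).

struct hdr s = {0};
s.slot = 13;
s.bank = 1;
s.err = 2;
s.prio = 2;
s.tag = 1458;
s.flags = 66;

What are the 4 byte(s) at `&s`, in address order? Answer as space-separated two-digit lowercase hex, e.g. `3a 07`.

6d 15 b2 42

slot (5b) val=13 bits=0xd at bit 27: 0x68000000
bank (1b) val=1 bits=0x1 at bit 26: 0x6c000000
err (3b) val=2 bits=0x2 at bit 23: 0x6d000000
prio (4b) val=2 bits=0x2 at bit 19: 0x6d100000
tag (11b) val=1458 bits=0x5b2 at bit 8: 0x6d15b200
flags (8b) val=66 bits=0x42 at bit 0: 0x6d15b242
word = 0x6d15b242 → big-endian bytes:
  [0]=0x6d  [1]=0x15  [2]=0xb2  [3]=0x42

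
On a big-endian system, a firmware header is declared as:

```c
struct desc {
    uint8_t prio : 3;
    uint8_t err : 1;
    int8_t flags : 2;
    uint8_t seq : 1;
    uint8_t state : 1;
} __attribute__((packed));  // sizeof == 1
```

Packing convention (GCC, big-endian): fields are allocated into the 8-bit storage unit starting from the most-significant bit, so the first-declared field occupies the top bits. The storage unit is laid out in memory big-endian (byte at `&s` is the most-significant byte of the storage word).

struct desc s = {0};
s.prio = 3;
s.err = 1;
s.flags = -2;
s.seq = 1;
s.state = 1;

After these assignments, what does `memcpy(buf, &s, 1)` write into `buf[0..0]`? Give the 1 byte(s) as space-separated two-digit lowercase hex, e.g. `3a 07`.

[5+:3] prio=3 & 0x7 = 0x3; word=0x60
[4+:1] err=1 & 0x1 = 0x1; word=0x70
[2+:2] flags=-2 & 0x3 = 0x2; word=0x78
[1+:1] seq=1 & 0x1 = 0x1; word=0x7a
[0+:1] state=1 & 0x1 = 0x1; word=0x7b
word = 0x7b → big-endian bytes:
  [0]=0x7b

7b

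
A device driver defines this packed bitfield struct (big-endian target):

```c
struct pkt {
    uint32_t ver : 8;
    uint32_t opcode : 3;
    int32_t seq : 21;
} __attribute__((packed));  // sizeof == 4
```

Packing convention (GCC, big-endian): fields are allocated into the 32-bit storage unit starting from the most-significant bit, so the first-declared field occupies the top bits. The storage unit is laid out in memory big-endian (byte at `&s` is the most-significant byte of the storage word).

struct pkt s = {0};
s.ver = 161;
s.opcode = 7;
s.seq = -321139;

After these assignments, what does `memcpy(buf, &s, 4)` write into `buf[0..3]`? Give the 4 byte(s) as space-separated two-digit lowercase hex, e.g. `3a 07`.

a1 fb 19 8d

ver:8 = 161 → 0xa1 << 24 → word 0xa1000000
opcode:3 = 7 → 0x7 << 21 → word 0xa1e00000
seq:21 = -321139 → 0x1b198d << 0 → word 0xa1fb198d
word = 0xa1fb198d → big-endian bytes:
  [0]=0xa1  [1]=0xfb  [2]=0x19  [3]=0x8d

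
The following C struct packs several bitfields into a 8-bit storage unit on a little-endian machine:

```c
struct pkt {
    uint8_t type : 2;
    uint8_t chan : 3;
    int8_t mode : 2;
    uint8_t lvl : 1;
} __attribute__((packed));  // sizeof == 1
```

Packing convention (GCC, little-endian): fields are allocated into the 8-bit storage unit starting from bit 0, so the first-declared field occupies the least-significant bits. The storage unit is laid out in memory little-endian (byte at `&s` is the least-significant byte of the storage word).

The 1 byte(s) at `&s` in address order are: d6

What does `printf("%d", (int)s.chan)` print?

[0]=0xd6 (little-endian) → word 0xd6
type:2 @ bit 0 → (0xd6>>0)&0x3 = 0x2
chan:3 @ bit 2 → (0xd6>>2)&0x7 = 0x5  ←
mode:2 @ bit 5 → (0xd6>>5)&0x3 = 0x2
lvl:1 @ bit 7 → (0xd6>>7)&0x1 = 0x1

5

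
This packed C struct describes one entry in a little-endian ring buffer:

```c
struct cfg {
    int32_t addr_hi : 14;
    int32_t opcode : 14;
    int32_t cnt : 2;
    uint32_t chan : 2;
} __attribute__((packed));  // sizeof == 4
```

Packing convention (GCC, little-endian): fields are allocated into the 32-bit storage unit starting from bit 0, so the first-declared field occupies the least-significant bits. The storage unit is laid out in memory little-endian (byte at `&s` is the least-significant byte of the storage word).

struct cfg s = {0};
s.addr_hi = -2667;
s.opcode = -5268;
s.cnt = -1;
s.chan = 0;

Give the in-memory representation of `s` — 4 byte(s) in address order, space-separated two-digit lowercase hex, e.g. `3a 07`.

95 35 db 3a

[0+:14] addr_hi=-2667 & 0x3fff = 0x3595; word=0x00003595
[14+:14] opcode=-5268 & 0x3fff = 0x2b6c; word=0x0adb3595
[28+:2] cnt=-1 & 0x3 = 0x3; word=0x3adb3595
[30+:2] chan=0 & 0x3 = 0x0; word=0x3adb3595
word = 0x3adb3595 → little-endian bytes:
  [0]=0x95  [1]=0x35  [2]=0xdb  [3]=0x3a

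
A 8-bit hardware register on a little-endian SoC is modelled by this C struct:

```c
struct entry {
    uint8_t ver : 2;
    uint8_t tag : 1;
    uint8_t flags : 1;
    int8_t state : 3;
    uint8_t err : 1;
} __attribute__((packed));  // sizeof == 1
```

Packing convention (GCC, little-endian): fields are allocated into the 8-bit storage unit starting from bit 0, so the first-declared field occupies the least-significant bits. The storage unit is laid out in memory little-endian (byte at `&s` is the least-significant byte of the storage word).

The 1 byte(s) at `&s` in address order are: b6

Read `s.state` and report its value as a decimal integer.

3

[0]=0xb6 (little-endian) → word 0xb6
ver [0+:2] = (word>>0) & 0x3 = 2
tag [2+:1] = (word>>2) & 0x1 = 1
flags [3+:1] = (word>>3) & 0x1 = 0
state [4+:3] = (word>>4) & 0x7 = 3  ←
err [7+:1] = (word>>7) & 0x1 = 1
state signed 3b, MSB=0: value = 3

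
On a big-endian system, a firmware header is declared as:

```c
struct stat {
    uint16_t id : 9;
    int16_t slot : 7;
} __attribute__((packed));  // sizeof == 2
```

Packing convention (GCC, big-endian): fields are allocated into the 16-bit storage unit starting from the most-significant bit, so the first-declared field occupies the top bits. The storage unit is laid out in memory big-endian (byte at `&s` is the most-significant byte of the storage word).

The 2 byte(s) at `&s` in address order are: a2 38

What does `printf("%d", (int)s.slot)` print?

[0]=0xa2 [1]=0x38 (big-endian) → word 0xa238
id [7+:9] = (word>>7) & 0x1ff = 324
slot [0+:7] = (word>>0) & 0x7f = 56  ←
slot signed 7b, MSB=0: value = 56

56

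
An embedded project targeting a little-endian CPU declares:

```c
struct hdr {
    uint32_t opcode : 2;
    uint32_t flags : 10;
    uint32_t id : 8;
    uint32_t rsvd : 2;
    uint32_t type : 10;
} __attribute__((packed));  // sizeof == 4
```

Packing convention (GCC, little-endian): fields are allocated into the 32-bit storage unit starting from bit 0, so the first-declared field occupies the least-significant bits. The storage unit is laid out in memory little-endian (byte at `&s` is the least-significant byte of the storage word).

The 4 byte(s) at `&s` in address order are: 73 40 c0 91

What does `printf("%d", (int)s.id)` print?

[0]=0x73 [1]=0x40 [2]=0xc0 [3]=0x91 (little-endian) → word 0x91c04073
opcode:2 @ bit 0 → (0x91c04073>>0)&0x3 = 0x3
flags:10 @ bit 2 → (0x91c04073>>2)&0x3ff = 0x1c
id:8 @ bit 12 → (0x91c04073>>12)&0xff = 0x4  ←
rsvd:2 @ bit 20 → (0x91c04073>>20)&0x3 = 0x0
type:10 @ bit 22 → (0x91c04073>>22)&0x3ff = 0x247

4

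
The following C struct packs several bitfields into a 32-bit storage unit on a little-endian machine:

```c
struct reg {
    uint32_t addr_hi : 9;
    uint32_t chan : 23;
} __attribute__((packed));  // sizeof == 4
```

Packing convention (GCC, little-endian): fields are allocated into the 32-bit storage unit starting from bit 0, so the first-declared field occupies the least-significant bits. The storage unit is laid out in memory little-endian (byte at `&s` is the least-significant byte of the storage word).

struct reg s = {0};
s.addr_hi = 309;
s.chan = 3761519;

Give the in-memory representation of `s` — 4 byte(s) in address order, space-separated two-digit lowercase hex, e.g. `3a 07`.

35 df ca 72

[0+:9] addr_hi=309 & 0x1ff = 0x135; word=0x00000135
[9+:23] chan=3761519 & 0x7fffff = 0x39656f; word=0x72cadf35
word = 0x72cadf35 → little-endian bytes:
  [0]=0x35  [1]=0xdf  [2]=0xca  [3]=0x72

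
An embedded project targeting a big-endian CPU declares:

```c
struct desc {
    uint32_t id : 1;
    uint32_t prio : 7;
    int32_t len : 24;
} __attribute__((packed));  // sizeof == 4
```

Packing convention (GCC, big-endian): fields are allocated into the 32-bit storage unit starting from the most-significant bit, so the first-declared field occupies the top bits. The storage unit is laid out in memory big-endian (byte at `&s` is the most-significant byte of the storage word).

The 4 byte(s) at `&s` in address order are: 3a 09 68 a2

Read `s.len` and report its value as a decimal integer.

[0]=0x3a [1]=0x09 [2]=0x68 [3]=0xa2 (big-endian) → word 0x3a0968a2
id [31+:1] = (word>>31) & 0x1 = 0
prio [24+:7] = (word>>24) & 0x7f = 58
len [0+:24] = (word>>0) & 0xffffff = 616610  ←
len signed 24b, MSB=0: value = 616610

616610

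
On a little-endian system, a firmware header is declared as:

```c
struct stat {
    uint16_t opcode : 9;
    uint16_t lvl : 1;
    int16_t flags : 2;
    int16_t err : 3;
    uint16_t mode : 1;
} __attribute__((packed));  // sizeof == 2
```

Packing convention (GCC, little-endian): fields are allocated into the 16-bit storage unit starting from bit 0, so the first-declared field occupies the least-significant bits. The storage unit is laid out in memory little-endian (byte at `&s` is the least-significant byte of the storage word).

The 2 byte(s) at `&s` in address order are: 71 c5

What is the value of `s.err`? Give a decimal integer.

-4

[0]=0x71 [1]=0xc5 (little-endian) → word 0xc571
opcode:9 @ bit 0 → (0xc571>>0)&0x1ff = 0x171
lvl:1 @ bit 9 → (0xc571>>9)&0x1 = 0x0
flags:2 @ bit 10 → (0xc571>>10)&0x3 = 0x1
err:3 @ bit 12 → (0xc571>>12)&0x7 = 0x4  ←
mode:1 @ bit 15 → (0xc571>>15)&0x1 = 0x1
err signed 3b, MSB=1: 4 - 8 = -4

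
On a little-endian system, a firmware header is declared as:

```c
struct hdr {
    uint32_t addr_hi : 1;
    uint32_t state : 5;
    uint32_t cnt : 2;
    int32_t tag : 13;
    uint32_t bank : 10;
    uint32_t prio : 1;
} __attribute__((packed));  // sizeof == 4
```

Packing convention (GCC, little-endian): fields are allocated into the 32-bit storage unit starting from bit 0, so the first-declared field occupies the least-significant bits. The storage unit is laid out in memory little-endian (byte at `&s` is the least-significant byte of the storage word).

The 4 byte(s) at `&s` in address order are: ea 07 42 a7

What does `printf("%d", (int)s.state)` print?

[0]=0xea [1]=0x07 [2]=0x42 [3]=0xa7 (little-endian) → word 0xa74207ea
addr_hi [0+:1] = (word>>0) & 0x1 = 0
state [1+:5] = (word>>1) & 0x1f = 21  ←
cnt [6+:2] = (word>>6) & 0x3 = 3
tag [8+:13] = (word>>8) & 0x1fff = 519
bank [21+:10] = (word>>21) & 0x3ff = 314
prio [31+:1] = (word>>31) & 0x1 = 1

21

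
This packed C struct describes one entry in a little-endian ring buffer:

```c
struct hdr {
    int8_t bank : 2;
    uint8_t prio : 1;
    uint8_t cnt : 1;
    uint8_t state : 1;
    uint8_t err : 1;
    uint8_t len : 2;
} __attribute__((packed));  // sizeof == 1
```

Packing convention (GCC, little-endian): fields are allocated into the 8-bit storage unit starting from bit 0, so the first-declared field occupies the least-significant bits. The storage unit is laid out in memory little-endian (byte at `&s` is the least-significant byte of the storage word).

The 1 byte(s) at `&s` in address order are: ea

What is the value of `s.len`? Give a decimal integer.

3

[0]=0xea (little-endian) → word 0xea
bank:2 @ bit 0 → (0xea>>0)&0x3 = 0x2
prio:1 @ bit 2 → (0xea>>2)&0x1 = 0x0
cnt:1 @ bit 3 → (0xea>>3)&0x1 = 0x1
state:1 @ bit 4 → (0xea>>4)&0x1 = 0x0
err:1 @ bit 5 → (0xea>>5)&0x1 = 0x1
len:2 @ bit 6 → (0xea>>6)&0x3 = 0x3  ←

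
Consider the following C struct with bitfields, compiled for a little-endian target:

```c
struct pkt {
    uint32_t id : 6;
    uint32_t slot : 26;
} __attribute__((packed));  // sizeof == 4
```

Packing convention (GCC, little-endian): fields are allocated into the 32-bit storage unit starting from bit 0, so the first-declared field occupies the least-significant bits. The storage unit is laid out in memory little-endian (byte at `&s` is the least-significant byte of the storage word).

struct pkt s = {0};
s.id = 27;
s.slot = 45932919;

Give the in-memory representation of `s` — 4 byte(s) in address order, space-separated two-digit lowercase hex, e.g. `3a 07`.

id:6 = 27 → 0x1b << 0 → word 0x0000001b
slot:26 = 45932919 → 0x2bce177 << 6 → word 0xaf385ddb
word = 0xaf385ddb → little-endian bytes:
  [0]=0xdb  [1]=0x5d  [2]=0x38  [3]=0xaf

db 5d 38 af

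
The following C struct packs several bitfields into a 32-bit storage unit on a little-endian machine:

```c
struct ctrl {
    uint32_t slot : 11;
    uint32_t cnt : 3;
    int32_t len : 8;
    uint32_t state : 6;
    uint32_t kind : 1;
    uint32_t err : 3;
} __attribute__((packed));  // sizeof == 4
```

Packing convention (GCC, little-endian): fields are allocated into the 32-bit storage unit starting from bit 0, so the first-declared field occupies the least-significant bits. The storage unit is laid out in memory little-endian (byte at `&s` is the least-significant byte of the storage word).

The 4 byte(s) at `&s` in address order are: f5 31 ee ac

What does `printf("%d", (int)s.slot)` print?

501

[0]=0xf5 [1]=0x31 [2]=0xee [3]=0xac (little-endian) → word 0xacee31f5
slot [0+:11] = (word>>0) & 0x7ff = 501  ←
cnt [11+:3] = (word>>11) & 0x7 = 6
len [14+:8] = (word>>14) & 0xff = 184
state [22+:6] = (word>>22) & 0x3f = 51
kind [28+:1] = (word>>28) & 0x1 = 0
err [29+:3] = (word>>29) & 0x7 = 5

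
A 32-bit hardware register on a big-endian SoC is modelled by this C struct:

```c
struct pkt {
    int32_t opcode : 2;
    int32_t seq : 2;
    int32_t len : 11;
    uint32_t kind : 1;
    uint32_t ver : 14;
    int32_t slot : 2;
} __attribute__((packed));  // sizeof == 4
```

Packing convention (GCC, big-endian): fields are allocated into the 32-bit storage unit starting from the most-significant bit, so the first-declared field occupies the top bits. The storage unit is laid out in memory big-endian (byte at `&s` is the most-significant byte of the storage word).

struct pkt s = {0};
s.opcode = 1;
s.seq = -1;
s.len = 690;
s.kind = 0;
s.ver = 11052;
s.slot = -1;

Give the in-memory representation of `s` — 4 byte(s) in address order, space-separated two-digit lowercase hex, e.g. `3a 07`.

75 64 ac b3

opcode:2 = 1 → 0x1 << 30 → word 0x40000000
seq:2 = -1 → 0x3 << 28 → word 0x70000000
len:11 = 690 → 0x2b2 << 17 → word 0x75640000
kind:1 = 0 → 0x0 << 16 → word 0x75640000
ver:14 = 11052 → 0x2b2c << 2 → word 0x7564acb0
slot:2 = -1 → 0x3 << 0 → word 0x7564acb3
word = 0x7564acb3 → big-endian bytes:
  [0]=0x75  [1]=0x64  [2]=0xac  [3]=0xb3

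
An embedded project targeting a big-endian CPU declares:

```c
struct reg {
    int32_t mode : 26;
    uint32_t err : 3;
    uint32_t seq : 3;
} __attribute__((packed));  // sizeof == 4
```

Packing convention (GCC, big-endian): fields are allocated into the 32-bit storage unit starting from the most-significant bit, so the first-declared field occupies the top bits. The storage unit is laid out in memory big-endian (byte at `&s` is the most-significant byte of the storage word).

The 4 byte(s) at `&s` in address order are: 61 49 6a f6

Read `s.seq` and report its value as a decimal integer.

6

[0]=0x61 [1]=0x49 [2]=0x6a [3]=0xf6 (big-endian) → word 0x61496af6
mode:26 @ bit 6 → (0x61496af6>>6)&0x3ffffff = 0x18525ab
err:3 @ bit 3 → (0x61496af6>>3)&0x7 = 0x6
seq:3 @ bit 0 → (0x61496af6>>0)&0x7 = 0x6  ←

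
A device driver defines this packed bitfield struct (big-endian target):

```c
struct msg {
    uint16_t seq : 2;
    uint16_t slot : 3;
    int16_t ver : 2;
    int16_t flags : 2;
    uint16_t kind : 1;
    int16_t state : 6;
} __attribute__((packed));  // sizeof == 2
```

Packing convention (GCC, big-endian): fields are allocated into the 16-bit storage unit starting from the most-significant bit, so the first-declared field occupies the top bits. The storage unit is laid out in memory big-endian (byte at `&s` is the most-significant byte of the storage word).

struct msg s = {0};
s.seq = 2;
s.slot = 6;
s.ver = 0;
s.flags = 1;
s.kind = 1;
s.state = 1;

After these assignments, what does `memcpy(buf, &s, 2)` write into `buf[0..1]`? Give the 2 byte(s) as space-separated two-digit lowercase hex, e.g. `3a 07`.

b0 c1

seq:2 = 2 → 0x2 << 14 → word 0x8000
slot:3 = 6 → 0x6 << 11 → word 0xb000
ver:2 = 0 → 0x0 << 9 → word 0xb000
flags:2 = 1 → 0x1 << 7 → word 0xb080
kind:1 = 1 → 0x1 << 6 → word 0xb0c0
state:6 = 1 → 0x1 << 0 → word 0xb0c1
word = 0xb0c1 → big-endian bytes:
  [0]=0xb0  [1]=0xc1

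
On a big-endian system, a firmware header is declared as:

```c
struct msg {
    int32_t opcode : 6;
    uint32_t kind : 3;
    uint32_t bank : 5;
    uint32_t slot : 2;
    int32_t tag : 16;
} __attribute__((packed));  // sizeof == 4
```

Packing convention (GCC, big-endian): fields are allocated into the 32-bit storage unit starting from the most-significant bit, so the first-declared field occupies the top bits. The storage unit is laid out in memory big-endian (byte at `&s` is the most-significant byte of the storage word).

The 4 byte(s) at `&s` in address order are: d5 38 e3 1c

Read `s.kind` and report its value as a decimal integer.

[0]=0xd5 [1]=0x38 [2]=0xe3 [3]=0x1c (big-endian) → word 0xd538e31c
opcode [26+:6] = (word>>26) & 0x3f = 53
kind [23+:3] = (word>>23) & 0x7 = 2  ←
bank [18+:5] = (word>>18) & 0x1f = 14
slot [16+:2] = (word>>16) & 0x3 = 0
tag [0+:16] = (word>>0) & 0xffff = 58140

2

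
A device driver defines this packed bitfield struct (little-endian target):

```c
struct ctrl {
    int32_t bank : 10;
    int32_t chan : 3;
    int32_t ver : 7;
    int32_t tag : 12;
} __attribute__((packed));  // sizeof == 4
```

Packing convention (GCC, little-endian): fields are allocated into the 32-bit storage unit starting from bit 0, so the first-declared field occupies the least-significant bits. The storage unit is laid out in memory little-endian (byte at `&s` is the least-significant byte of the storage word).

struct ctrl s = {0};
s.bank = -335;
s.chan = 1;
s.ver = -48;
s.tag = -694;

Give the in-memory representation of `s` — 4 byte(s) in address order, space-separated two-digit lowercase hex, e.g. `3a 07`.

b1 06 aa d4

bank (10b) val=-335 bits=0x2b1 at bit 0: 0x000002b1
chan (3b) val=1 bits=0x1 at bit 10: 0x000006b1
ver (7b) val=-48 bits=0x50 at bit 13: 0x000a06b1
tag (12b) val=-694 bits=0xd4a at bit 20: 0xd4aa06b1
word = 0xd4aa06b1 → little-endian bytes:
  [0]=0xb1  [1]=0x06  [2]=0xaa  [3]=0xd4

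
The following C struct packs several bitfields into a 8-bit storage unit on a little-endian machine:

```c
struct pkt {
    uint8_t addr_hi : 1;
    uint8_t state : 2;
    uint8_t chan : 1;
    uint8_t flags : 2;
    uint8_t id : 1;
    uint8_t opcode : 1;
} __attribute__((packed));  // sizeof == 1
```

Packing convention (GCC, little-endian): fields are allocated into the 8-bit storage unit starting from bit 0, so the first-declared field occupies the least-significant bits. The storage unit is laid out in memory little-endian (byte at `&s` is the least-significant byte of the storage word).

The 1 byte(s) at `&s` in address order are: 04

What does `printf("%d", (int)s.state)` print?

2

[0]=0x04 (little-endian) → word 0x04
addr_hi [0+:1] = (word>>0) & 0x1 = 0
state [1+:2] = (word>>1) & 0x3 = 2  ←
chan [3+:1] = (word>>3) & 0x1 = 0
flags [4+:2] = (word>>4) & 0x3 = 0
id [6+:1] = (word>>6) & 0x1 = 0
opcode [7+:1] = (word>>7) & 0x1 = 0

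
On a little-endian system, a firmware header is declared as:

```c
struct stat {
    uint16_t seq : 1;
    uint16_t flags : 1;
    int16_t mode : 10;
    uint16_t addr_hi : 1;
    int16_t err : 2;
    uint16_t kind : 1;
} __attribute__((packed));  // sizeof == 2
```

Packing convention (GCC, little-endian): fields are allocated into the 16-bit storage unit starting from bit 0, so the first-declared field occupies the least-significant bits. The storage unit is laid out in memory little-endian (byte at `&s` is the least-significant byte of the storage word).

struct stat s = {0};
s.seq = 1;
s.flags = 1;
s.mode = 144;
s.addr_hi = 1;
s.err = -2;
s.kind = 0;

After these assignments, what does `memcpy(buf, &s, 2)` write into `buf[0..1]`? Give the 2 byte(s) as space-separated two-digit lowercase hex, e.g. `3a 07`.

43 52

seq:1 = 1 → 0x1 << 0 → word 0x0001
flags:1 = 1 → 0x1 << 1 → word 0x0003
mode:10 = 144 → 0x90 << 2 → word 0x0243
addr_hi:1 = 1 → 0x1 << 12 → word 0x1243
err:2 = -2 → 0x2 << 13 → word 0x5243
kind:1 = 0 → 0x0 << 15 → word 0x5243
word = 0x5243 → little-endian bytes:
  [0]=0x43  [1]=0x52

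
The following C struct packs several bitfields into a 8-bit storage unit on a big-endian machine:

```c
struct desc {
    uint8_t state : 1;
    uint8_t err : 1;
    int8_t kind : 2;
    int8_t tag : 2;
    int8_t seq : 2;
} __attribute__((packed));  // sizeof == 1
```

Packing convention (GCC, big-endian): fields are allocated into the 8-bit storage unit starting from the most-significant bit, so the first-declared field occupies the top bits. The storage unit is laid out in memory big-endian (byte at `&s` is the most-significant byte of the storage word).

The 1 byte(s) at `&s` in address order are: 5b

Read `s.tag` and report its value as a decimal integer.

[0]=0x5b (big-endian) → word 0x5b
state [7+:1] = (word>>7) & 0x1 = 0
err [6+:1] = (word>>6) & 0x1 = 1
kind [4+:2] = (word>>4) & 0x3 = 1
tag [2+:2] = (word>>2) & 0x3 = 2  ←
seq [0+:2] = (word>>0) & 0x3 = 3
tag signed 2b, MSB=1: 2 - 4 = -2

-2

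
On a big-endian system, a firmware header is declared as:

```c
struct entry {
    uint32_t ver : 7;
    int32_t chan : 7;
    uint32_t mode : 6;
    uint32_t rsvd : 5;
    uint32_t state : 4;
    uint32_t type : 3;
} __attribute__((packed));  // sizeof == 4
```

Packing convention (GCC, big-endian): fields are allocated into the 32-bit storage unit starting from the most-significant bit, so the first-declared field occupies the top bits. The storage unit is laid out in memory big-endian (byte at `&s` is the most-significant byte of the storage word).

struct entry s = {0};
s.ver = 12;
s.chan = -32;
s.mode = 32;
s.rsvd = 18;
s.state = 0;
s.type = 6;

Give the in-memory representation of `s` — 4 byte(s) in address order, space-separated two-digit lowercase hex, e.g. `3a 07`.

ver (7b) val=12 bits=0xc at bit 25: 0x18000000
chan (7b) val=-32 bits=0x60 at bit 18: 0x19800000
mode (6b) val=32 bits=0x20 at bit 12: 0x19820000
rsvd (5b) val=18 bits=0x12 at bit 7: 0x19820900
state (4b) val=0 bits=0x0 at bit 3: 0x19820900
type (3b) val=6 bits=0x6 at bit 0: 0x19820906
word = 0x19820906 → big-endian bytes:
  [0]=0x19  [1]=0x82  [2]=0x09  [3]=0x06

19 82 09 06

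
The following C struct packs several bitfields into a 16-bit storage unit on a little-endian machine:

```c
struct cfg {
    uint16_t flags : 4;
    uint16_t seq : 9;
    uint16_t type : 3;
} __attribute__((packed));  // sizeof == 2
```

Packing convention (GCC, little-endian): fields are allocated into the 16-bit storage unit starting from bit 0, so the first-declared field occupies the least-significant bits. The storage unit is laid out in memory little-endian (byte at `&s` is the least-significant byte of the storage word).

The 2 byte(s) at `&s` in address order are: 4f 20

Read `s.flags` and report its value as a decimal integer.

[0]=0x4f [1]=0x20 (little-endian) → word 0x204f
flags:4 @ bit 0 → (0x204f>>0)&0xf = 0xf  ←
seq:9 @ bit 4 → (0x204f>>4)&0x1ff = 0x4
type:3 @ bit 13 → (0x204f>>13)&0x7 = 0x1

15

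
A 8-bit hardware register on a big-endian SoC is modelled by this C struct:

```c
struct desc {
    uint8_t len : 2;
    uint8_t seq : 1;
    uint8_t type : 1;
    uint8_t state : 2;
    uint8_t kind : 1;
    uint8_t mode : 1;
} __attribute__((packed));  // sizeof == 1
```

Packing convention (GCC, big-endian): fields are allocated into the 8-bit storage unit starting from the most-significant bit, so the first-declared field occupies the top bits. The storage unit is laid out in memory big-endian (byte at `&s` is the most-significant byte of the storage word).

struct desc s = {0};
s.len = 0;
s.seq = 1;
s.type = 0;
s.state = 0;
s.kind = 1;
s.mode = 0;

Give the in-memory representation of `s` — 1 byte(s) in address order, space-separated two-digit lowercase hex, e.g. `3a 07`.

22

[6+:2] len=0 & 0x3 = 0x0; word=0x00
[5+:1] seq=1 & 0x1 = 0x1; word=0x20
[4+:1] type=0 & 0x1 = 0x0; word=0x20
[2+:2] state=0 & 0x3 = 0x0; word=0x20
[1+:1] kind=1 & 0x1 = 0x1; word=0x22
[0+:1] mode=0 & 0x1 = 0x0; word=0x22
word = 0x22 → big-endian bytes:
  [0]=0x22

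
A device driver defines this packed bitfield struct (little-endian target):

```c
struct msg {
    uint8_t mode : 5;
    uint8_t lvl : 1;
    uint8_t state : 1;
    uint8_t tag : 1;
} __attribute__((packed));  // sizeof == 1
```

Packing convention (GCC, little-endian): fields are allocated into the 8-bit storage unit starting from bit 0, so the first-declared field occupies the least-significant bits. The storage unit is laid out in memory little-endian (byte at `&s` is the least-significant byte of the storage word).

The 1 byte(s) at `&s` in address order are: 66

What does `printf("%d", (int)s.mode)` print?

6

[0]=0x66 (little-endian) → word 0x66
mode:5 @ bit 0 → (0x66>>0)&0x1f = 0x6  ←
lvl:1 @ bit 5 → (0x66>>5)&0x1 = 0x1
state:1 @ bit 6 → (0x66>>6)&0x1 = 0x1
tag:1 @ bit 7 → (0x66>>7)&0x1 = 0x0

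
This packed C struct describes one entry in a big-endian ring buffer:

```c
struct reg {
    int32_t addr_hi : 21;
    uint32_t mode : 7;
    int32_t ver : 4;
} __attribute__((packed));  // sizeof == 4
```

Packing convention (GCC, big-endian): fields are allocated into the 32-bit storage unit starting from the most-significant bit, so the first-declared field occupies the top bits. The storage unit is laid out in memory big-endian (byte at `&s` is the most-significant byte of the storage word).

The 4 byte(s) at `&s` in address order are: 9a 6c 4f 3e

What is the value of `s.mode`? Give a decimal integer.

[0]=0x9a [1]=0x6c [2]=0x4f [3]=0x3e (big-endian) → word 0x9a6c4f3e
addr_hi:21 @ bit 11 → (0x9a6c4f3e>>11)&0x1fffff = 0x134d89
mode:7 @ bit 4 → (0x9a6c4f3e>>4)&0x7f = 0x73  ←
ver:4 @ bit 0 → (0x9a6c4f3e>>0)&0xf = 0xe

115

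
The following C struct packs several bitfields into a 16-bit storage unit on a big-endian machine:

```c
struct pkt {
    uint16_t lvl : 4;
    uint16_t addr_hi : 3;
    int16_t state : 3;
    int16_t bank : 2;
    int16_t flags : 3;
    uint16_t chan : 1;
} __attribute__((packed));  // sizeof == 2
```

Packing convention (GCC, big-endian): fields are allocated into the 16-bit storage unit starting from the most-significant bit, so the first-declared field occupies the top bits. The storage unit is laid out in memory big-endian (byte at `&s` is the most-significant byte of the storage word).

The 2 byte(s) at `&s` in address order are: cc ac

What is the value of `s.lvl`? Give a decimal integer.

12

[0]=0xcc [1]=0xac (big-endian) → word 0xccac
lvl [12+:4] = (word>>12) & 0xf = 12  ←
addr_hi [9+:3] = (word>>9) & 0x7 = 6
state [6+:3] = (word>>6) & 0x7 = 2
bank [4+:2] = (word>>4) & 0x3 = 2
flags [1+:3] = (word>>1) & 0x7 = 6
chan [0+:1] = (word>>0) & 0x1 = 0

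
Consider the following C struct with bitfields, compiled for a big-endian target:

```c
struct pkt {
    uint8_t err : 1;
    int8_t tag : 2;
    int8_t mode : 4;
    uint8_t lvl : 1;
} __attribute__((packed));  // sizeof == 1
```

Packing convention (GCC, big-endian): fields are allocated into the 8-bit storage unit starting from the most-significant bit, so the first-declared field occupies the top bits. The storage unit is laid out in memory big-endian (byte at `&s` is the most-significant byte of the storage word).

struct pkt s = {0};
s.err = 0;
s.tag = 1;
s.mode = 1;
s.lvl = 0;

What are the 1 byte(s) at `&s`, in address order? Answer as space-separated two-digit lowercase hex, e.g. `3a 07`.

22

err:1 = 0 → 0x0 << 7 → word 0x00
tag:2 = 1 → 0x1 << 5 → word 0x20
mode:4 = 1 → 0x1 << 1 → word 0x22
lvl:1 = 0 → 0x0 << 0 → word 0x22
word = 0x22 → big-endian bytes:
  [0]=0x22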